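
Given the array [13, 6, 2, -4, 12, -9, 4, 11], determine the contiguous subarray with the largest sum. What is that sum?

Using Kadane's algorithm on [13, 6, 2, -4, 12, -9, 4, 11]:

Scanning through the array:
Position 1 (value 6): max_ending_here = 19, max_so_far = 19
Position 2 (value 2): max_ending_here = 21, max_so_far = 21
Position 3 (value -4): max_ending_here = 17, max_so_far = 21
Position 4 (value 12): max_ending_here = 29, max_so_far = 29
Position 5 (value -9): max_ending_here = 20, max_so_far = 29
Position 6 (value 4): max_ending_here = 24, max_so_far = 29
Position 7 (value 11): max_ending_here = 35, max_so_far = 35

Maximum subarray: [13, 6, 2, -4, 12, -9, 4, 11]
Maximum sum: 35

The maximum subarray is [13, 6, 2, -4, 12, -9, 4, 11] with sum 35. This subarray runs from index 0 to index 7.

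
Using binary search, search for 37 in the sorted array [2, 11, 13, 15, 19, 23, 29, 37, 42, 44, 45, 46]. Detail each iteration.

Binary search for 37 in [2, 11, 13, 15, 19, 23, 29, 37, 42, 44, 45, 46]:

lo=0, hi=11, mid=5, arr[mid]=23 -> 23 < 37, search right half
lo=6, hi=11, mid=8, arr[mid]=42 -> 42 > 37, search left half
lo=6, hi=7, mid=6, arr[mid]=29 -> 29 < 37, search right half
lo=7, hi=7, mid=7, arr[mid]=37 -> Found target at index 7!

Binary search finds 37 at index 7 after 4 comparisons. The search repeatedly halves the search space by comparing with the middle element.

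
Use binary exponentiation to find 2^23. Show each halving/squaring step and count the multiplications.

Computing 2^23 by squaring (build up from 2^1; each line after the first costs one multiplication):

2^1 = 2
2^2 = (2^1)^2 = 2^2 = 4
2^4 = (2^2)^2 = 4^2 = 16
2^5 = 2 * 2^4 = 2 * 16 = 32
2^10 = (2^5)^2 = 32^2 = 1024
2^11 = 2 * 2^10 = 2 * 1024 = 2048
2^22 = (2^11)^2 = 2048^2 = 4194304
2^23 = 2 * 2^22 = 2 * 4194304 = 8388608

Result: 8388608
Multiplications needed: 7 (7 lines after 2^1)

2^23 = 8388608. Using exponentiation by squaring, this requires 7 multiplications. The key idea: if the exponent is even, square the half-power; if odd, multiply by the base once.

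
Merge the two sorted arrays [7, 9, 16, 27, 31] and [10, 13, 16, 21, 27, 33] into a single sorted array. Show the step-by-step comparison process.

Merging process:

Compare 7 vs 10: take 7 from left. Merged: [7]
Compare 9 vs 10: take 9 from left. Merged: [7, 9]
Compare 16 vs 10: take 10 from right. Merged: [7, 9, 10]
Compare 16 vs 13: take 13 from right. Merged: [7, 9, 10, 13]
Compare 16 vs 16: take 16 from left. Merged: [7, 9, 10, 13, 16]
Compare 27 vs 16: take 16 from right. Merged: [7, 9, 10, 13, 16, 16]
Compare 27 vs 21: take 21 from right. Merged: [7, 9, 10, 13, 16, 16, 21]
Compare 27 vs 27: take 27 from left. Merged: [7, 9, 10, 13, 16, 16, 21, 27]
Compare 31 vs 27: take 27 from right. Merged: [7, 9, 10, 13, 16, 16, 21, 27, 27]
Compare 31 vs 33: take 31 from left. Merged: [7, 9, 10, 13, 16, 16, 21, 27, 27, 31]
Append remaining from right: [33]. Merged: [7, 9, 10, 13, 16, 16, 21, 27, 27, 31, 33]

Final merged array: [7, 9, 10, 13, 16, 16, 21, 27, 27, 31, 33]
Total comparisons: 10

The merged array is [7, 9, 10, 13, 16, 16, 21, 27, 27, 31, 33], requiring 10 comparisons. The merge step runs in O(n) time where n is the total number of elements.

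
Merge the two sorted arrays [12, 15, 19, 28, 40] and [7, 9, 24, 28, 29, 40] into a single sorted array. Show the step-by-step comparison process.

Merging process:

Compare 12 vs 7: take 7 from right. Merged: [7]
Compare 12 vs 9: take 9 from right. Merged: [7, 9]
Compare 12 vs 24: take 12 from left. Merged: [7, 9, 12]
Compare 15 vs 24: take 15 from left. Merged: [7, 9, 12, 15]
Compare 19 vs 24: take 19 from left. Merged: [7, 9, 12, 15, 19]
Compare 28 vs 24: take 24 from right. Merged: [7, 9, 12, 15, 19, 24]
Compare 28 vs 28: take 28 from left. Merged: [7, 9, 12, 15, 19, 24, 28]
Compare 40 vs 28: take 28 from right. Merged: [7, 9, 12, 15, 19, 24, 28, 28]
Compare 40 vs 29: take 29 from right. Merged: [7, 9, 12, 15, 19, 24, 28, 28, 29]
Compare 40 vs 40: take 40 from left. Merged: [7, 9, 12, 15, 19, 24, 28, 28, 29, 40]
Append remaining from right: [40]. Merged: [7, 9, 12, 15, 19, 24, 28, 28, 29, 40, 40]

Final merged array: [7, 9, 12, 15, 19, 24, 28, 28, 29, 40, 40]
Total comparisons: 10

The merged array is [7, 9, 12, 15, 19, 24, 28, 28, 29, 40, 40], requiring 10 comparisons. The merge step runs in O(n) time where n is the total number of elements.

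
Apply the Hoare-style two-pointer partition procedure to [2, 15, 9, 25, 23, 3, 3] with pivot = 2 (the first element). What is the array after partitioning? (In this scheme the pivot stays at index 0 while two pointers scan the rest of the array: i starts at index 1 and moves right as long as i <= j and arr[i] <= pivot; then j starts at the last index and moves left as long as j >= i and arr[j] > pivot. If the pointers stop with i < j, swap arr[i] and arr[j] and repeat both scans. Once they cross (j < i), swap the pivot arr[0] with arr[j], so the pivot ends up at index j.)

Hoare-style two-pointer partition with pivot = 2:

Initial array: [2, 15, 9, 25, 23, 3, 3]

Pointers start at i = 1, j = 6.
i ends at 1, j ends at 0: the pointers have crossed (j < i), so scanning stops.

j = 0, so swapping arr[0] with arr[j] leaves the pivot at position 0: [2, 15, 9, 25, 23, 3, 3]
Pivot position: 0

After partitioning with pivot 2, the array becomes [2, 15, 9, 25, 23, 3, 3]. The pivot is placed at index 0. All elements to the left of the pivot are <= 2, and all elements to the right are > 2.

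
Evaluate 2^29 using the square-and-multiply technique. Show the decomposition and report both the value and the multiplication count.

Computing 2^29 by squaring (build up from 2^1; each line after the first costs one multiplication):

2^1 = 2
2^2 = (2^1)^2 = 2^2 = 4
2^3 = 2 * 2^2 = 2 * 4 = 8
2^6 = (2^3)^2 = 8^2 = 64
2^7 = 2 * 2^6 = 2 * 64 = 128
2^14 = (2^7)^2 = 128^2 = 16384
2^28 = (2^14)^2 = 16384^2 = 268435456
2^29 = 2 * 2^28 = 2 * 268435456 = 536870912

Result: 536870912
Multiplications needed: 7 (7 lines after 2^1)

2^29 = 536870912. Using exponentiation by squaring, this requires 7 multiplications. The key idea: if the exponent is even, square the half-power; if odd, multiply by the base once.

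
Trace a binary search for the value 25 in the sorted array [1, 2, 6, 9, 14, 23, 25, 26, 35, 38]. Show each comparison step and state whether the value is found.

Binary search for 25 in [1, 2, 6, 9, 14, 23, 25, 26, 35, 38]:

lo=0, hi=9, mid=4, arr[mid]=14 -> 14 < 25, search right half
lo=5, hi=9, mid=7, arr[mid]=26 -> 26 > 25, search left half
lo=5, hi=6, mid=5, arr[mid]=23 -> 23 < 25, search right half
lo=6, hi=6, mid=6, arr[mid]=25 -> Found target at index 6!

Binary search finds 25 at index 6 after 4 comparisons. The search repeatedly halves the search space by comparing with the middle element.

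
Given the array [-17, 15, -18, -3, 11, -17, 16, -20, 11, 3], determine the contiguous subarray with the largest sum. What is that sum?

Using Kadane's algorithm on [-17, 15, -18, -3, 11, -17, 16, -20, 11, 3]:

Scanning through the array:
Position 1 (value 15): max_ending_here = 15, max_so_far = 15
Position 2 (value -18): max_ending_here = -3, max_so_far = 15
Position 3 (value -3): max_ending_here = -3, max_so_far = 15
Position 4 (value 11): max_ending_here = 11, max_so_far = 15
Position 5 (value -17): max_ending_here = -6, max_so_far = 15
Position 6 (value 16): max_ending_here = 16, max_so_far = 16
Position 7 (value -20): max_ending_here = -4, max_so_far = 16
Position 8 (value 11): max_ending_here = 11, max_so_far = 16
Position 9 (value 3): max_ending_here = 14, max_so_far = 16

Maximum subarray: [16]
Maximum sum: 16

The maximum subarray is [16] with sum 16. This subarray runs from index 6 to index 6.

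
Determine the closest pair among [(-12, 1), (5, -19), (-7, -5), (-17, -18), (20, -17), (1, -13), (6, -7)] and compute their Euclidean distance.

Computing all pairwise distances among 7 points:

d((-12, 1), (5, -19)) = 26.2488
d((-12, 1), (-7, -5)) = 7.8102
d((-12, 1), (-17, -18)) = 19.6469
d((-12, 1), (20, -17)) = 36.7151
d((-12, 1), (1, -13)) = 19.105
d((-12, 1), (6, -7)) = 19.6977
d((5, -19), (-7, -5)) = 18.4391
d((5, -19), (-17, -18)) = 22.0227
d((5, -19), (20, -17)) = 15.1327
d((5, -19), (1, -13)) = 7.2111 <-- minimum
d((5, -19), (6, -7)) = 12.0416
d((-7, -5), (-17, -18)) = 16.4012
d((-7, -5), (20, -17)) = 29.5466
d((-7, -5), (1, -13)) = 11.3137
d((-7, -5), (6, -7)) = 13.1529
d((-17, -18), (20, -17)) = 37.0135
d((-17, -18), (1, -13)) = 18.6815
d((-17, -18), (6, -7)) = 25.4951
d((20, -17), (1, -13)) = 19.4165
d((20, -17), (6, -7)) = 17.2047
d((1, -13), (6, -7)) = 7.8102

Closest pair: (5, -19) and (1, -13) with distance 7.2111

The closest pair is (5, -19) and (1, -13) with Euclidean distance 7.2111. For 7 points, brute-force pairwise comparison is shown above. For large n, the divide-and-conquer algorithm (sort by x, recurse on halves, check the dividing strip) achieves O(n log n).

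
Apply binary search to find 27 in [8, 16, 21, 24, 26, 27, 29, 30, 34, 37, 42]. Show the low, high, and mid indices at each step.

Binary search for 27 in [8, 16, 21, 24, 26, 27, 29, 30, 34, 37, 42]:

lo=0, hi=10, mid=5, arr[mid]=27 -> Found target at index 5!

Binary search finds 27 at index 5 after 1 comparisons. The search repeatedly halves the search space by comparing with the middle element.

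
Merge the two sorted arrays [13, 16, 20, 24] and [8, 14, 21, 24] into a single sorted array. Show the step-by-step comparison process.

Merging process:

Compare 13 vs 8: take 8 from right. Merged: [8]
Compare 13 vs 14: take 13 from left. Merged: [8, 13]
Compare 16 vs 14: take 14 from right. Merged: [8, 13, 14]
Compare 16 vs 21: take 16 from left. Merged: [8, 13, 14, 16]
Compare 20 vs 21: take 20 from left. Merged: [8, 13, 14, 16, 20]
Compare 24 vs 21: take 21 from right. Merged: [8, 13, 14, 16, 20, 21]
Compare 24 vs 24: take 24 from left. Merged: [8, 13, 14, 16, 20, 21, 24]
Append remaining from right: [24]. Merged: [8, 13, 14, 16, 20, 21, 24, 24]

Final merged array: [8, 13, 14, 16, 20, 21, 24, 24]
Total comparisons: 7

The merged array is [8, 13, 14, 16, 20, 21, 24, 24], requiring 7 comparisons. The merge step runs in O(n) time where n is the total number of elements.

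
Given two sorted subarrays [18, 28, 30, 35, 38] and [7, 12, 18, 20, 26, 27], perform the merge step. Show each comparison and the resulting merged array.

Merging process:

Compare 18 vs 7: take 7 from right. Merged: [7]
Compare 18 vs 12: take 12 from right. Merged: [7, 12]
Compare 18 vs 18: take 18 from left. Merged: [7, 12, 18]
Compare 28 vs 18: take 18 from right. Merged: [7, 12, 18, 18]
Compare 28 vs 20: take 20 from right. Merged: [7, 12, 18, 18, 20]
Compare 28 vs 26: take 26 from right. Merged: [7, 12, 18, 18, 20, 26]
Compare 28 vs 27: take 27 from right. Merged: [7, 12, 18, 18, 20, 26, 27]
Append remaining from left: [28, 30, 35, 38]. Merged: [7, 12, 18, 18, 20, 26, 27, 28, 30, 35, 38]

Final merged array: [7, 12, 18, 18, 20, 26, 27, 28, 30, 35, 38]
Total comparisons: 7

The merged array is [7, 12, 18, 18, 20, 26, 27, 28, 30, 35, 38], requiring 7 comparisons. The merge step runs in O(n) time where n is the total number of elements.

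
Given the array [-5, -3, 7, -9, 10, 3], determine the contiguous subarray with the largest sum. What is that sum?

Using Kadane's algorithm on [-5, -3, 7, -9, 10, 3]:

Scanning through the array:
Position 1 (value -3): max_ending_here = -3, max_so_far = -3
Position 2 (value 7): max_ending_here = 7, max_so_far = 7
Position 3 (value -9): max_ending_here = -2, max_so_far = 7
Position 4 (value 10): max_ending_here = 10, max_so_far = 10
Position 5 (value 3): max_ending_here = 13, max_so_far = 13

Maximum subarray: [10, 3]
Maximum sum: 13

The maximum subarray is [10, 3] with sum 13. This subarray runs from index 4 to index 5.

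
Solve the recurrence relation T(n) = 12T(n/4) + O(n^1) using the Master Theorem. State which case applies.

Master Theorem for T(n) = 12T(n/4) + O(n^1):

a = 12, b = 4, c = 1
log_b(a) = log_4(12) = 1.7925

Case 1: c = 1 < log_4(12) = 1.7925
T(n) = O(n^(log_4 12))

For T(n) = 12T(n/4) + O(n^1): log_4(12) = 1.7925. This is Case 1 of the Master Theorem (c < log_b(a), work dominated by leaves), giving O(n^(log_4 12)).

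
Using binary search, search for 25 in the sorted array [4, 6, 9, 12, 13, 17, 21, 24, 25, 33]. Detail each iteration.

Binary search for 25 in [4, 6, 9, 12, 13, 17, 21, 24, 25, 33]:

lo=0, hi=9, mid=4, arr[mid]=13 -> 13 < 25, search right half
lo=5, hi=9, mid=7, arr[mid]=24 -> 24 < 25, search right half
lo=8, hi=9, mid=8, arr[mid]=25 -> Found target at index 8!

Binary search finds 25 at index 8 after 3 comparisons. The search repeatedly halves the search space by comparing with the middle element.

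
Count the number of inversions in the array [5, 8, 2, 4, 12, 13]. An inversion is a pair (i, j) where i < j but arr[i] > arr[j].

Finding inversions in [5, 8, 2, 4, 12, 13]:

(0, 2): arr[0]=5 > arr[2]=2
(0, 3): arr[0]=5 > arr[3]=4
(1, 2): arr[1]=8 > arr[2]=2
(1, 3): arr[1]=8 > arr[3]=4

Total inversions: 4

The array has 4 inversion(s): (0,2), (0,3), (1,2), (1,3). Each pair (i,j) satisfies i < j and arr[i] > arr[j].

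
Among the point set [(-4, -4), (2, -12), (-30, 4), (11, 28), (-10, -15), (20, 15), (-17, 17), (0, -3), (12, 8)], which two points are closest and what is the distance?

Computing all pairwise distances among 9 points:

d((-4, -4), (2, -12)) = 10.0
d((-4, -4), (-30, 4)) = 27.2029
d((-4, -4), (11, 28)) = 35.3412
d((-4, -4), (-10, -15)) = 12.53
d((-4, -4), (20, 15)) = 30.6105
d((-4, -4), (-17, 17)) = 24.6982
d((-4, -4), (0, -3)) = 4.1231 <-- minimum
d((-4, -4), (12, 8)) = 20.0
d((2, -12), (-30, 4)) = 35.7771
d((2, -12), (11, 28)) = 41.0
d((2, -12), (-10, -15)) = 12.3693
d((2, -12), (20, 15)) = 32.45
d((2, -12), (-17, 17)) = 34.6699
d((2, -12), (0, -3)) = 9.2195
d((2, -12), (12, 8)) = 22.3607
d((-30, 4), (11, 28)) = 47.5079
d((-30, 4), (-10, -15)) = 27.5862
d((-30, 4), (20, 15)) = 51.1957
d((-30, 4), (-17, 17)) = 18.3848
d((-30, 4), (0, -3)) = 30.8058
d((-30, 4), (12, 8)) = 42.19
d((11, 28), (-10, -15)) = 47.8539
d((11, 28), (20, 15)) = 15.8114
d((11, 28), (-17, 17)) = 30.0832
d((11, 28), (0, -3)) = 32.8938
d((11, 28), (12, 8)) = 20.025
d((-10, -15), (20, 15)) = 42.4264
d((-10, -15), (-17, 17)) = 32.7567
d((-10, -15), (0, -3)) = 15.6205
d((-10, -15), (12, 8)) = 31.8277
d((20, 15), (-17, 17)) = 37.054
d((20, 15), (0, -3)) = 26.9072
d((20, 15), (12, 8)) = 10.6301
d((-17, 17), (0, -3)) = 26.2488
d((-17, 17), (12, 8)) = 30.3645
d((0, -3), (12, 8)) = 16.2788

Closest pair: (-4, -4) and (0, -3) with distance 4.1231

The closest pair is (-4, -4) and (0, -3) with Euclidean distance 4.1231. For 9 points, brute-force pairwise comparison is shown above. For large n, the divide-and-conquer algorithm (sort by x, recurse on halves, check the dividing strip) achieves O(n log n).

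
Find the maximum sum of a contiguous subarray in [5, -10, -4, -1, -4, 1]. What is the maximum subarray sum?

Using Kadane's algorithm on [5, -10, -4, -1, -4, 1]:

Scanning through the array:
Position 1 (value -10): max_ending_here = -5, max_so_far = 5
Position 2 (value -4): max_ending_here = -4, max_so_far = 5
Position 3 (value -1): max_ending_here = -1, max_so_far = 5
Position 4 (value -4): max_ending_here = -4, max_so_far = 5
Position 5 (value 1): max_ending_here = 1, max_so_far = 5

Maximum subarray: [5]
Maximum sum: 5

The maximum subarray is [5] with sum 5. This subarray runs from index 0 to index 0.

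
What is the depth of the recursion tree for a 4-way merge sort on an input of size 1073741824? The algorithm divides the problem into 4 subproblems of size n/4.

For divide and conquer with division factor 4:

Problem sizes at each level:
Level 0: 1073741824
Level 1: 268435456
Level 2: 67108864
Level 3: 16777216
Level 4: 4194304
Level 5: 1048576
Level 6: 262144
Level 7: 65536
Level 8: 16384
Level 9: 4096
Level 10: 1024
Level 11: 256
Level 12: 64
Level 13: 16
Level 14: 4
Level 15: 1

The root is level 0 and the size-1 base case is level 15 (the tree spans levels 0 through 15, i.e. 16 levels counting the root), so the depth is the number of divisions: log_4(1073741824) = 15

The recursion tree depth is log_4(1073741824) = 15. At each level, the problem size is divided by 4, so it takes 15 divisions to reduce to a base case of size 1. The algorithm makes 4 recursive calls at each level.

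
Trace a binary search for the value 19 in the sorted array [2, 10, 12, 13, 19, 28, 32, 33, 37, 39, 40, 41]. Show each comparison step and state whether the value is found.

Binary search for 19 in [2, 10, 12, 13, 19, 28, 32, 33, 37, 39, 40, 41]:

lo=0, hi=11, mid=5, arr[mid]=28 -> 28 > 19, search left half
lo=0, hi=4, mid=2, arr[mid]=12 -> 12 < 19, search right half
lo=3, hi=4, mid=3, arr[mid]=13 -> 13 < 19, search right half
lo=4, hi=4, mid=4, arr[mid]=19 -> Found target at index 4!

Binary search finds 19 at index 4 after 4 comparisons. The search repeatedly halves the search space by comparing with the middle element.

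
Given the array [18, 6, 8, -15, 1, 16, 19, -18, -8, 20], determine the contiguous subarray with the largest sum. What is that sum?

Using Kadane's algorithm on [18, 6, 8, -15, 1, 16, 19, -18, -8, 20]:

Scanning through the array:
Position 1 (value 6): max_ending_here = 24, max_so_far = 24
Position 2 (value 8): max_ending_here = 32, max_so_far = 32
Position 3 (value -15): max_ending_here = 17, max_so_far = 32
Position 4 (value 1): max_ending_here = 18, max_so_far = 32
Position 5 (value 16): max_ending_here = 34, max_so_far = 34
Position 6 (value 19): max_ending_here = 53, max_so_far = 53
Position 7 (value -18): max_ending_here = 35, max_so_far = 53
Position 8 (value -8): max_ending_here = 27, max_so_far = 53
Position 9 (value 20): max_ending_here = 47, max_so_far = 53

Maximum subarray: [18, 6, 8, -15, 1, 16, 19]
Maximum sum: 53

The maximum subarray is [18, 6, 8, -15, 1, 16, 19] with sum 53. This subarray runs from index 0 to index 6.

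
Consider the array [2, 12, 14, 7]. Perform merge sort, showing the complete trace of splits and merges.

Merge sort trace:

Split: [2, 12, 14, 7] -> [2, 12] and [14, 7]
  Split: [2, 12] -> [2] and [12]
  Merge: [2] + [12] -> [2, 12]
  Split: [14, 7] -> [14] and [7]
  Merge: [14] + [7] -> [7, 14]
Merge: [2, 12] + [7, 14] -> [2, 7, 12, 14]

Final sorted array: [2, 7, 12, 14]

The merge sort proceeds by recursively splitting the array and merging sorted halves.
After all merges, the sorted array is [2, 7, 12, 14].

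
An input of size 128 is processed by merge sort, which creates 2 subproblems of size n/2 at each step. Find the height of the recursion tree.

For divide and conquer with division factor 2:

Problem sizes at each level:
Level 0: 128
Level 1: 64
Level 2: 32
Level 3: 16
Level 4: 8
Level 5: 4
Level 6: 2
Level 7: 1

The root is level 0 and the size-1 base case is level 7 (the tree spans levels 0 through 7, i.e. 8 levels counting the root), so the depth is the number of divisions: log_2(128) = 7

The recursion tree depth is log_2(128) = 7. At each level, the problem size is divided by 2, so it takes 7 divisions to reduce to a base case of size 1. The algorithm makes 2 recursive calls at each level.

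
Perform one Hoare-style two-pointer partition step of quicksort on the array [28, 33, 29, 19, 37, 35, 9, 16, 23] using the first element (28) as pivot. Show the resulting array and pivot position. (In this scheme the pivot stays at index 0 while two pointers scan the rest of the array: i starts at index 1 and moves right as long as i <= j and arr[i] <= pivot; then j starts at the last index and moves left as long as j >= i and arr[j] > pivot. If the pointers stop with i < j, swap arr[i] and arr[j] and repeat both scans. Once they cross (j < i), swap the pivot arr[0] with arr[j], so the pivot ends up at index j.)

Hoare-style two-pointer partition with pivot = 28:

Initial array: [28, 33, 29, 19, 37, 35, 9, 16, 23]

Pointers start at i = 1, j = 8.
i stops at index 1 (arr[1]=33 > 28), j stops at index 8 (arr[8]=23 <= 28): swap arr[1] and arr[8], array becomes [28, 23, 29, 19, 37, 35, 9, 16, 33]
i stops at index 2 (arr[2]=29 > 28), j stops at index 7 (arr[7]=16 <= 28): swap arr[2] and arr[7], array becomes [28, 23, 16, 19, 37, 35, 9, 29, 33]
i stops at index 4 (arr[4]=37 > 28), j stops at index 6 (arr[6]=9 <= 28): swap arr[4] and arr[6], array becomes [28, 23, 16, 19, 9, 35, 37, 29, 33]
i ends at 5, j ends at 4: the pointers have crossed (j < i), so scanning stops.

Swap pivot arr[0] with arr[4] to place pivot at position 4: [9, 23, 16, 19, 28, 35, 37, 29, 33]
Pivot position: 4

After partitioning with pivot 28, the array becomes [9, 23, 16, 19, 28, 35, 37, 29, 33]. The pivot is placed at index 4. All elements to the left of the pivot are <= 28, and all elements to the right are > 28.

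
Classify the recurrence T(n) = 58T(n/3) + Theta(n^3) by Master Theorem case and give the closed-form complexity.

Master Theorem for T(n) = 58T(n/3) + O(n^3):

a = 58, b = 3, c = 3
log_b(a) = log_3(58) = 3.6960

Case 1: c = 3 < log_3(58) = 3.6960
T(n) = O(n^(log_3 58))

For T(n) = 58T(n/3) + O(n^3): log_3(58) = 3.6960. This is Case 1 of the Master Theorem (c < log_b(a), work dominated by leaves), giving O(n^(log_3 58)).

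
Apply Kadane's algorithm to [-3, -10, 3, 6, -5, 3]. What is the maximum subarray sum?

Using Kadane's algorithm on [-3, -10, 3, 6, -5, 3]:

Scanning through the array:
Position 1 (value -10): max_ending_here = -10, max_so_far = -3
Position 2 (value 3): max_ending_here = 3, max_so_far = 3
Position 3 (value 6): max_ending_here = 9, max_so_far = 9
Position 4 (value -5): max_ending_here = 4, max_so_far = 9
Position 5 (value 3): max_ending_here = 7, max_so_far = 9

Maximum subarray: [3, 6]
Maximum sum: 9

The maximum subarray is [3, 6] with sum 9. This subarray runs from index 2 to index 3.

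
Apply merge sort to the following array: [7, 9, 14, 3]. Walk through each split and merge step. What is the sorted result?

Merge sort trace:

Split: [7, 9, 14, 3] -> [7, 9] and [14, 3]
  Split: [7, 9] -> [7] and [9]
  Merge: [7] + [9] -> [7, 9]
  Split: [14, 3] -> [14] and [3]
  Merge: [14] + [3] -> [3, 14]
Merge: [7, 9] + [3, 14] -> [3, 7, 9, 14]

Final sorted array: [3, 7, 9, 14]

The merge sort proceeds by recursively splitting the array and merging sorted halves.
After all merges, the sorted array is [3, 7, 9, 14].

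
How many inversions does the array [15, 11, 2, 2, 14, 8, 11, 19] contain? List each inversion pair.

Finding inversions in [15, 11, 2, 2, 14, 8, 11, 19]:

(0, 1): arr[0]=15 > arr[1]=11
(0, 2): arr[0]=15 > arr[2]=2
(0, 3): arr[0]=15 > arr[3]=2
(0, 4): arr[0]=15 > arr[4]=14
(0, 5): arr[0]=15 > arr[5]=8
(0, 6): arr[0]=15 > arr[6]=11
(1, 2): arr[1]=11 > arr[2]=2
(1, 3): arr[1]=11 > arr[3]=2
(1, 5): arr[1]=11 > arr[5]=8
(4, 5): arr[4]=14 > arr[5]=8
(4, 6): arr[4]=14 > arr[6]=11

Total inversions: 11

The array has 11 inversion(s): (0,1), (0,2), (0,3), (0,4), (0,5), (0,6), (1,2), (1,3), (1,5), (4,5), (4,6). Each pair (i,j) satisfies i < j and arr[i] > arr[j].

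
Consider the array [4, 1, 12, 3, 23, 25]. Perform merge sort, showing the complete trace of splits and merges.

Merge sort trace:

Split: [4, 1, 12, 3, 23, 25] -> [4, 1, 12] and [3, 23, 25]
  Split: [4, 1, 12] -> [4] and [1, 12]
    Split: [1, 12] -> [1] and [12]
    Merge: [1] + [12] -> [1, 12]
  Merge: [4] + [1, 12] -> [1, 4, 12]
  Split: [3, 23, 25] -> [3] and [23, 25]
    Split: [23, 25] -> [23] and [25]
    Merge: [23] + [25] -> [23, 25]
  Merge: [3] + [23, 25] -> [3, 23, 25]
Merge: [1, 4, 12] + [3, 23, 25] -> [1, 3, 4, 12, 23, 25]

Final sorted array: [1, 3, 4, 12, 23, 25]

The merge sort proceeds by recursively splitting the array and merging sorted halves.
After all merges, the sorted array is [1, 3, 4, 12, 23, 25].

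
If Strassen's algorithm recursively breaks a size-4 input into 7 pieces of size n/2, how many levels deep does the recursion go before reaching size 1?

For divide and conquer with division factor 2:

Problem sizes at each level:
Level 0: 4
Level 1: 2
Level 2: 1

The root is level 0 and the size-1 base case is level 2 (the tree spans levels 0 through 2, i.e. 3 levels counting the root), so the depth is the number of divisions: log_2(4) = 2

The recursion tree depth is log_2(4) = 2. At each level, the problem size is divided by 2, so it takes 2 divisions to reduce to a base case of size 1. The algorithm makes 7 recursive calls at each level.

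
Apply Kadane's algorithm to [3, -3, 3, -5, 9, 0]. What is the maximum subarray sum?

Using Kadane's algorithm on [3, -3, 3, -5, 9, 0]:

Scanning through the array:
Position 1 (value -3): max_ending_here = 0, max_so_far = 3
Position 2 (value 3): max_ending_here = 3, max_so_far = 3
Position 3 (value -5): max_ending_here = -2, max_so_far = 3
Position 4 (value 9): max_ending_here = 9, max_so_far = 9
Position 5 (value 0): max_ending_here = 9, max_so_far = 9

Maximum subarray: [9]
Maximum sum: 9

The maximum subarray is [9] with sum 9. This subarray runs from index 4 to index 4.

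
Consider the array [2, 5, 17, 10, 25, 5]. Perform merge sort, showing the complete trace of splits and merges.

Merge sort trace:

Split: [2, 5, 17, 10, 25, 5] -> [2, 5, 17] and [10, 25, 5]
  Split: [2, 5, 17] -> [2] and [5, 17]
    Split: [5, 17] -> [5] and [17]
    Merge: [5] + [17] -> [5, 17]
  Merge: [2] + [5, 17] -> [2, 5, 17]
  Split: [10, 25, 5] -> [10] and [25, 5]
    Split: [25, 5] -> [25] and [5]
    Merge: [25] + [5] -> [5, 25]
  Merge: [10] + [5, 25] -> [5, 10, 25]
Merge: [2, 5, 17] + [5, 10, 25] -> [2, 5, 5, 10, 17, 25]

Final sorted array: [2, 5, 5, 10, 17, 25]

The merge sort proceeds by recursively splitting the array and merging sorted halves.
After all merges, the sorted array is [2, 5, 5, 10, 17, 25].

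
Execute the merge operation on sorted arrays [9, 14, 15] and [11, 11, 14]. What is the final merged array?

Merging process:

Compare 9 vs 11: take 9 from left. Merged: [9]
Compare 14 vs 11: take 11 from right. Merged: [9, 11]
Compare 14 vs 11: take 11 from right. Merged: [9, 11, 11]
Compare 14 vs 14: take 14 from left. Merged: [9, 11, 11, 14]
Compare 15 vs 14: take 14 from right. Merged: [9, 11, 11, 14, 14]
Append remaining from left: [15]. Merged: [9, 11, 11, 14, 14, 15]

Final merged array: [9, 11, 11, 14, 14, 15]
Total comparisons: 5

The merged array is [9, 11, 11, 14, 14, 15], requiring 5 comparisons. The merge step runs in O(n) time where n is the total number of elements.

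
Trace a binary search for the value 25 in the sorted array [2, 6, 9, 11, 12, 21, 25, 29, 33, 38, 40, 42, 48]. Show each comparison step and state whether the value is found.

Binary search for 25 in [2, 6, 9, 11, 12, 21, 25, 29, 33, 38, 40, 42, 48]:

lo=0, hi=12, mid=6, arr[mid]=25 -> Found target at index 6!

Binary search finds 25 at index 6 after 1 comparisons. The search repeatedly halves the search space by comparing with the middle element.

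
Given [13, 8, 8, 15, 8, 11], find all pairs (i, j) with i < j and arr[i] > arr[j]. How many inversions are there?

Finding inversions in [13, 8, 8, 15, 8, 11]:

(0, 1): arr[0]=13 > arr[1]=8
(0, 2): arr[0]=13 > arr[2]=8
(0, 4): arr[0]=13 > arr[4]=8
(0, 5): arr[0]=13 > arr[5]=11
(3, 4): arr[3]=15 > arr[4]=8
(3, 5): arr[3]=15 > arr[5]=11

Total inversions: 6

The array has 6 inversion(s): (0,1), (0,2), (0,4), (0,5), (3,4), (3,5). Each pair (i,j) satisfies i < j and arr[i] > arr[j].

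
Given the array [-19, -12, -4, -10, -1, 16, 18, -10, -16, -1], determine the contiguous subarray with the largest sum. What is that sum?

Using Kadane's algorithm on [-19, -12, -4, -10, -1, 16, 18, -10, -16, -1]:

Scanning through the array:
Position 1 (value -12): max_ending_here = -12, max_so_far = -12
Position 2 (value -4): max_ending_here = -4, max_so_far = -4
Position 3 (value -10): max_ending_here = -10, max_so_far = -4
Position 4 (value -1): max_ending_here = -1, max_so_far = -1
Position 5 (value 16): max_ending_here = 16, max_so_far = 16
Position 6 (value 18): max_ending_here = 34, max_so_far = 34
Position 7 (value -10): max_ending_here = 24, max_so_far = 34
Position 8 (value -16): max_ending_here = 8, max_so_far = 34
Position 9 (value -1): max_ending_here = 7, max_so_far = 34

Maximum subarray: [16, 18]
Maximum sum: 34

The maximum subarray is [16, 18] with sum 34. This subarray runs from index 5 to index 6.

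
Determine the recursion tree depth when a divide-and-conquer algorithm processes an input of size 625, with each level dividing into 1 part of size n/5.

For divide and conquer with division factor 5:

Problem sizes at each level:
Level 0: 625
Level 1: 125
Level 2: 25
Level 3: 5
Level 4: 1

The root is level 0 and the size-1 base case is level 4 (the tree spans levels 0 through 4, i.e. 5 levels counting the root), so the depth is the number of divisions: log_5(625) = 4

The recursion tree depth is log_5(625) = 4. At each level, the problem size is divided by 5, so it takes 4 divisions to reduce to a base case of size 1. The algorithm makes 1 recursive call at each level.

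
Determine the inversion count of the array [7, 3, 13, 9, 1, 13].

Finding inversions in [7, 3, 13, 9, 1, 13]:

(0, 1): arr[0]=7 > arr[1]=3
(0, 4): arr[0]=7 > arr[4]=1
(1, 4): arr[1]=3 > arr[4]=1
(2, 3): arr[2]=13 > arr[3]=9
(2, 4): arr[2]=13 > arr[4]=1
(3, 4): arr[3]=9 > arr[4]=1

Total inversions: 6

The array has 6 inversion(s): (0,1), (0,4), (1,4), (2,3), (2,4), (3,4). Each pair (i,j) satisfies i < j and arr[i] > arr[j].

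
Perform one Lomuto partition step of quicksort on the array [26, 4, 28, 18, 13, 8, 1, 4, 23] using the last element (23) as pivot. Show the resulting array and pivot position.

Lomuto partition with pivot = 23:

Initial array: [26, 4, 28, 18, 13, 8, 1, 4, 23]

arr[0]=26 > 23: no swap
arr[1]=4 <= 23: swap with position 0, array becomes [4, 26, 28, 18, 13, 8, 1, 4, 23]
arr[2]=28 > 23: no swap
arr[3]=18 <= 23: swap with position 1, array becomes [4, 18, 28, 26, 13, 8, 1, 4, 23]
arr[4]=13 <= 23: swap with position 2, array becomes [4, 18, 13, 26, 28, 8, 1, 4, 23]
arr[5]=8 <= 23: swap with position 3, array becomes [4, 18, 13, 8, 28, 26, 1, 4, 23]
arr[6]=1 <= 23: swap with position 4, array becomes [4, 18, 13, 8, 1, 26, 28, 4, 23]
arr[7]=4 <= 23: swap with position 5, array becomes [4, 18, 13, 8, 1, 4, 28, 26, 23]

Place pivot at position 6: [4, 18, 13, 8, 1, 4, 23, 26, 28]
Pivot position: 6

After partitioning with pivot 23, the array becomes [4, 18, 13, 8, 1, 4, 23, 26, 28]. The pivot is placed at index 6. All elements to the left of the pivot are <= 23, and all elements to the right are > 23.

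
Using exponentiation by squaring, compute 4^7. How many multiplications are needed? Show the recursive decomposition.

Computing 4^7 by squaring (build up from 4^1; each line after the first costs one multiplication):

4^1 = 4
4^2 = (4^1)^2 = 4^2 = 16
4^3 = 4 * 4^2 = 4 * 16 = 64
4^6 = (4^3)^2 = 64^2 = 4096
4^7 = 4 * 4^6 = 4 * 4096 = 16384

Result: 16384
Multiplications needed: 4 (4 lines after 4^1)

4^7 = 16384. Using exponentiation by squaring, this requires 4 multiplications. The key idea: if the exponent is even, square the half-power; if odd, multiply by the base once.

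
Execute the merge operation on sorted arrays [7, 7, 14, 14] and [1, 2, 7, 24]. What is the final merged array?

Merging process:

Compare 7 vs 1: take 1 from right. Merged: [1]
Compare 7 vs 2: take 2 from right. Merged: [1, 2]
Compare 7 vs 7: take 7 from left. Merged: [1, 2, 7]
Compare 7 vs 7: take 7 from left. Merged: [1, 2, 7, 7]
Compare 14 vs 7: take 7 from right. Merged: [1, 2, 7, 7, 7]
Compare 14 vs 24: take 14 from left. Merged: [1, 2, 7, 7, 7, 14]
Compare 14 vs 24: take 14 from left. Merged: [1, 2, 7, 7, 7, 14, 14]
Append remaining from right: [24]. Merged: [1, 2, 7, 7, 7, 14, 14, 24]

Final merged array: [1, 2, 7, 7, 7, 14, 14, 24]
Total comparisons: 7

The merged array is [1, 2, 7, 7, 7, 14, 14, 24], requiring 7 comparisons. The merge step runs in O(n) time where n is the total number of elements.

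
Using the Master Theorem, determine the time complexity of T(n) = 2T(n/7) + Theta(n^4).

Master Theorem for T(n) = 2T(n/7) + O(n^4):

a = 2, b = 7, c = 4
log_b(a) = log_7(2) = 0.3562

Case 3: c = 4 > log_7(2) = 0.3562
T(n) = O(n^4) = O(n^4)

For T(n) = 2T(n/7) + O(n^4): log_7(2) = 0.3562. This is Case 3 of the Master Theorem (c > log_b(a), work dominated by root), giving O(n^4).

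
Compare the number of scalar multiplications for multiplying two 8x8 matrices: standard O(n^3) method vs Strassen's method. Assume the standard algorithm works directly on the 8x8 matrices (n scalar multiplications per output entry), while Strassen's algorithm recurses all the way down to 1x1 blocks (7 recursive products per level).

Matrix multiplication for 8x8 matrices:

Standard algorithm: 8^3 = 512 multiplications
Strassen's algorithm: 7^(log2(8)) = 7^3 = 343 multiplications
Savings: 512 - 343 = 169 multiplications

Standard: 512 multiplications (8^3). Strassen: 343 multiplications (7^3). Strassen reduces 8 recursive multiplications to 7 at each level.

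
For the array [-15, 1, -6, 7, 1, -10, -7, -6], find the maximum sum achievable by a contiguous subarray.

Using Kadane's algorithm on [-15, 1, -6, 7, 1, -10, -7, -6]:

Scanning through the array:
Position 1 (value 1): max_ending_here = 1, max_so_far = 1
Position 2 (value -6): max_ending_here = -5, max_so_far = 1
Position 3 (value 7): max_ending_here = 7, max_so_far = 7
Position 4 (value 1): max_ending_here = 8, max_so_far = 8
Position 5 (value -10): max_ending_here = -2, max_so_far = 8
Position 6 (value -7): max_ending_here = -7, max_so_far = 8
Position 7 (value -6): max_ending_here = -6, max_so_far = 8

Maximum subarray: [7, 1]
Maximum sum: 8

The maximum subarray is [7, 1] with sum 8. This subarray runs from index 3 to index 4.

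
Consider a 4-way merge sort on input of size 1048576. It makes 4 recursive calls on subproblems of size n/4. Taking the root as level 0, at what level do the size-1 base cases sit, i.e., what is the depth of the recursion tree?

For divide and conquer with division factor 4:

Problem sizes at each level:
Level 0: 1048576
Level 1: 262144
Level 2: 65536
Level 3: 16384
Level 4: 4096
Level 5: 1024
Level 6: 256
Level 7: 64
Level 8: 16
Level 9: 4
Level 10: 1

The root is level 0 and the size-1 base case is level 10 (the tree spans levels 0 through 10, i.e. 11 levels counting the root), so the depth is the number of divisions: log_4(1048576) = 10

The recursion tree depth is log_4(1048576) = 10. At each level, the problem size is divided by 4, so it takes 10 divisions to reduce to a base case of size 1. The algorithm makes 4 recursive calls at each level.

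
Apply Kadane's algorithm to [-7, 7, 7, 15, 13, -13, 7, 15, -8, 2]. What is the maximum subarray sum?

Using Kadane's algorithm on [-7, 7, 7, 15, 13, -13, 7, 15, -8, 2]:

Scanning through the array:
Position 1 (value 7): max_ending_here = 7, max_so_far = 7
Position 2 (value 7): max_ending_here = 14, max_so_far = 14
Position 3 (value 15): max_ending_here = 29, max_so_far = 29
Position 4 (value 13): max_ending_here = 42, max_so_far = 42
Position 5 (value -13): max_ending_here = 29, max_so_far = 42
Position 6 (value 7): max_ending_here = 36, max_so_far = 42
Position 7 (value 15): max_ending_here = 51, max_so_far = 51
Position 8 (value -8): max_ending_here = 43, max_so_far = 51
Position 9 (value 2): max_ending_here = 45, max_so_far = 51

Maximum subarray: [7, 7, 15, 13, -13, 7, 15]
Maximum sum: 51

The maximum subarray is [7, 7, 15, 13, -13, 7, 15] with sum 51. This subarray runs from index 1 to index 7.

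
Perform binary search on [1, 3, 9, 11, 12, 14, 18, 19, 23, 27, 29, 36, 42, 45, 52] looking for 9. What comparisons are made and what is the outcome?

Binary search for 9 in [1, 3, 9, 11, 12, 14, 18, 19, 23, 27, 29, 36, 42, 45, 52]:

lo=0, hi=14, mid=7, arr[mid]=19 -> 19 > 9, search left half
lo=0, hi=6, mid=3, arr[mid]=11 -> 11 > 9, search left half
lo=0, hi=2, mid=1, arr[mid]=3 -> 3 < 9, search right half
lo=2, hi=2, mid=2, arr[mid]=9 -> Found target at index 2!

Binary search finds 9 at index 2 after 4 comparisons. The search repeatedly halves the search space by comparing with the middle element.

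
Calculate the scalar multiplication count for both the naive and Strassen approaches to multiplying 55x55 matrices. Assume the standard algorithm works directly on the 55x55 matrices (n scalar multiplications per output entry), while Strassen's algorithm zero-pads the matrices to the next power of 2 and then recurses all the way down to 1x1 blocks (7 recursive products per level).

Matrix multiplication for 55x55 matrices:

Strassen's algorithm requires power-of-2 dimensions. Pad 55x55 to 64x64 (next power of 2).

Standard algorithm: 55^3 = 166375 multiplications
Strassen's algorithm: 7^(log2(64)) = 7^6 = 117649 multiplications
Savings: 166375 - 117649 = 48726 multiplications

Standard: 166375 multiplications (55^3). Strassen: 117649 multiplications (7^6, after padding to 64x64). Strassen reduces 8 recursive multiplications to 7 at each level.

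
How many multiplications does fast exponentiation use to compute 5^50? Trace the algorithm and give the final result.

Computing 5^50 by squaring (build up from 5^1; each line after the first costs one multiplication):

5^1 = 5
5^2 = (5^1)^2 = 5^2 = 25
5^3 = 5 * 5^2 = 5 * 25 = 125
5^6 = (5^3)^2 = 125^2 = 15625
5^12 = (5^6)^2 = 15625^2 = 244140625
5^24 = (5^12)^2 = 244140625^2 = 59604644775390625
5^25 = 5 * 5^24 = 5 * 59604644775390625 = 298023223876953125
5^50 = (5^25)^2 = 298023223876953125^2 = 88817841970012523233890533447265625

Result: 88817841970012523233890533447265625
Multiplications needed: 7 (7 lines after 5^1)

5^50 = 88817841970012523233890533447265625. Using exponentiation by squaring, this requires 7 multiplications. The key idea: if the exponent is even, square the half-power; if odd, multiply by the base once.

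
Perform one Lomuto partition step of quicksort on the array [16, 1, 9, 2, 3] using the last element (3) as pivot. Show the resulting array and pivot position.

Lomuto partition with pivot = 3:

Initial array: [16, 1, 9, 2, 3]

arr[0]=16 > 3: no swap
arr[1]=1 <= 3: swap with position 0, array becomes [1, 16, 9, 2, 3]
arr[2]=9 > 3: no swap
arr[3]=2 <= 3: swap with position 1, array becomes [1, 2, 9, 16, 3]

Place pivot at position 2: [1, 2, 3, 16, 9]
Pivot position: 2

After partitioning with pivot 3, the array becomes [1, 2, 3, 16, 9]. The pivot is placed at index 2. All elements to the left of the pivot are <= 3, and all elements to the right are > 3.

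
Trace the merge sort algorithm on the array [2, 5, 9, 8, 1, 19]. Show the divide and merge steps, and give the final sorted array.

Merge sort trace:

Split: [2, 5, 9, 8, 1, 19] -> [2, 5, 9] and [8, 1, 19]
  Split: [2, 5, 9] -> [2] and [5, 9]
    Split: [5, 9] -> [5] and [9]
    Merge: [5] + [9] -> [5, 9]
  Merge: [2] + [5, 9] -> [2, 5, 9]
  Split: [8, 1, 19] -> [8] and [1, 19]
    Split: [1, 19] -> [1] and [19]
    Merge: [1] + [19] -> [1, 19]
  Merge: [8] + [1, 19] -> [1, 8, 19]
Merge: [2, 5, 9] + [1, 8, 19] -> [1, 2, 5, 8, 9, 19]

Final sorted array: [1, 2, 5, 8, 9, 19]

The merge sort proceeds by recursively splitting the array and merging sorted halves.
After all merges, the sorted array is [1, 2, 5, 8, 9, 19].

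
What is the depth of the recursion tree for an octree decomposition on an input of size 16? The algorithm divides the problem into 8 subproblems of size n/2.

For divide and conquer with division factor 2:

Problem sizes at each level:
Level 0: 16
Level 1: 8
Level 2: 4
Level 3: 2
Level 4: 1

The root is level 0 and the size-1 base case is level 4 (the tree spans levels 0 through 4, i.e. 5 levels counting the root), so the depth is the number of divisions: log_2(16) = 4

The recursion tree depth is log_2(16) = 4. At each level, the problem size is divided by 2, so it takes 4 divisions to reduce to a base case of size 1. The algorithm makes 8 recursive calls at each level.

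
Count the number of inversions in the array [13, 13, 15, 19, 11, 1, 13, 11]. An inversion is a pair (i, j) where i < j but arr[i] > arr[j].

Finding inversions in [13, 13, 15, 19, 11, 1, 13, 11]:

(0, 4): arr[0]=13 > arr[4]=11
(0, 5): arr[0]=13 > arr[5]=1
(0, 7): arr[0]=13 > arr[7]=11
(1, 4): arr[1]=13 > arr[4]=11
(1, 5): arr[1]=13 > arr[5]=1
(1, 7): arr[1]=13 > arr[7]=11
(2, 4): arr[2]=15 > arr[4]=11
(2, 5): arr[2]=15 > arr[5]=1
(2, 6): arr[2]=15 > arr[6]=13
(2, 7): arr[2]=15 > arr[7]=11
(3, 4): arr[3]=19 > arr[4]=11
(3, 5): arr[3]=19 > arr[5]=1
(3, 6): arr[3]=19 > arr[6]=13
(3, 7): arr[3]=19 > arr[7]=11
(4, 5): arr[4]=11 > arr[5]=1
(6, 7): arr[6]=13 > arr[7]=11

Total inversions: 16

The array has 16 inversion(s): (0,4), (0,5), (0,7), (1,4), (1,5), (1,7), (2,4), (2,5), (2,6), (2,7), (3,4), (3,5), (3,6), (3,7), (4,5), (6,7). Each pair (i,j) satisfies i < j and arr[i] > arr[j].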